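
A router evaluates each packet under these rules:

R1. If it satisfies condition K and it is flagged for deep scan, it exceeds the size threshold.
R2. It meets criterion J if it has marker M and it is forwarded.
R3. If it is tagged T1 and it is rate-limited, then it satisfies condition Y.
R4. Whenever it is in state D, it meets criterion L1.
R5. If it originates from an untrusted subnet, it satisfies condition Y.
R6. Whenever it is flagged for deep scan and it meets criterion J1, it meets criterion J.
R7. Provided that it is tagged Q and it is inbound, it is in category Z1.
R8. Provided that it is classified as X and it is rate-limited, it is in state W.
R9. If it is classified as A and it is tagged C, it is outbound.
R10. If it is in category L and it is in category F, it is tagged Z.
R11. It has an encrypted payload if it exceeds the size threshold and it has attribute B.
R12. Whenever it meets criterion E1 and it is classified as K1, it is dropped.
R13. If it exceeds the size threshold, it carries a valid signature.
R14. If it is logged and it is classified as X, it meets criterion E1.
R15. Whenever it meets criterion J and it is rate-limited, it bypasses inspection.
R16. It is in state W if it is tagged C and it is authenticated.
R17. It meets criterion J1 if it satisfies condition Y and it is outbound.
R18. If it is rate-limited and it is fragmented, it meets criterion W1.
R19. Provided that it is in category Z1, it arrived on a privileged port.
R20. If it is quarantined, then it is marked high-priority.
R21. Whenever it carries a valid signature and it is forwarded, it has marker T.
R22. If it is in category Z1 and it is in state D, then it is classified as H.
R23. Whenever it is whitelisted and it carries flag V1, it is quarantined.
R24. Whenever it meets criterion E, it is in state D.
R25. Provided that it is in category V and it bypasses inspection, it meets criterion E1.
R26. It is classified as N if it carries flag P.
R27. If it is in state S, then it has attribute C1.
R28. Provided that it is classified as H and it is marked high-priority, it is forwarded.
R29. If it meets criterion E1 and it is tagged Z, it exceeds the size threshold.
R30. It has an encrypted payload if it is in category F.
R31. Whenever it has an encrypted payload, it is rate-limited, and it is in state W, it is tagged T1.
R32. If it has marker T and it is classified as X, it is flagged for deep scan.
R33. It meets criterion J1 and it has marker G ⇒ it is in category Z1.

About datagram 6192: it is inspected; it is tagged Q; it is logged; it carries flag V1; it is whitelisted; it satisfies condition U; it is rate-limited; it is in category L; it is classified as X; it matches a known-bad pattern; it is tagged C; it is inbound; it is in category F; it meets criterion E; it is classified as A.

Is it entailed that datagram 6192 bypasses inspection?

By R7 (it is tagged Q, it is inbound): it is in category Z1.
By R8 (it is classified as X, it is rate-limited): it is in state W.
By R9 (it is classified as A, it is tagged C): it is outbound.
By R10 (it is in category L, it is in category F): it is tagged Z.
By R14 (it is logged, it is classified as X): it meets criterion E1.
By R23 (it is whitelisted, it carries flag V1): it is quarantined.
By R24 (it meets criterion E): it is in state D.
By R29 (it meets criterion E1, it is tagged Z): it exceeds the size threshold.
By R30 (it is in category F): it has an encrypted payload.
By R31 (it has an encrypted payload, it is rate-limited, it is in state W): it is tagged T1.
By R3 (it is tagged T1, it is rate-limited): it satisfies condition Y.
By R13 (it exceeds the size threshold): it carries a valid signature.
By R17 (it satisfies condition Y, it is outbound): it meets criterion J1.
By R20 (it is quarantined): it is marked high-priority.
By R22 (it is in category Z1, it is in state D): it is classified as H.
By R28 (it is classified as H, it is marked high-priority): it is forwarded.
By R21 (it carries a valid signature, it is forwarded): it has marker T.
By R32 (it has marker T, it is classified as X): it is flagged for deep scan.
By R6 (it is flagged for deep scan, it meets criterion J1): it meets criterion J.
By R15 (it meets criterion J, it is rate-limited): it bypasses inspection.

Yes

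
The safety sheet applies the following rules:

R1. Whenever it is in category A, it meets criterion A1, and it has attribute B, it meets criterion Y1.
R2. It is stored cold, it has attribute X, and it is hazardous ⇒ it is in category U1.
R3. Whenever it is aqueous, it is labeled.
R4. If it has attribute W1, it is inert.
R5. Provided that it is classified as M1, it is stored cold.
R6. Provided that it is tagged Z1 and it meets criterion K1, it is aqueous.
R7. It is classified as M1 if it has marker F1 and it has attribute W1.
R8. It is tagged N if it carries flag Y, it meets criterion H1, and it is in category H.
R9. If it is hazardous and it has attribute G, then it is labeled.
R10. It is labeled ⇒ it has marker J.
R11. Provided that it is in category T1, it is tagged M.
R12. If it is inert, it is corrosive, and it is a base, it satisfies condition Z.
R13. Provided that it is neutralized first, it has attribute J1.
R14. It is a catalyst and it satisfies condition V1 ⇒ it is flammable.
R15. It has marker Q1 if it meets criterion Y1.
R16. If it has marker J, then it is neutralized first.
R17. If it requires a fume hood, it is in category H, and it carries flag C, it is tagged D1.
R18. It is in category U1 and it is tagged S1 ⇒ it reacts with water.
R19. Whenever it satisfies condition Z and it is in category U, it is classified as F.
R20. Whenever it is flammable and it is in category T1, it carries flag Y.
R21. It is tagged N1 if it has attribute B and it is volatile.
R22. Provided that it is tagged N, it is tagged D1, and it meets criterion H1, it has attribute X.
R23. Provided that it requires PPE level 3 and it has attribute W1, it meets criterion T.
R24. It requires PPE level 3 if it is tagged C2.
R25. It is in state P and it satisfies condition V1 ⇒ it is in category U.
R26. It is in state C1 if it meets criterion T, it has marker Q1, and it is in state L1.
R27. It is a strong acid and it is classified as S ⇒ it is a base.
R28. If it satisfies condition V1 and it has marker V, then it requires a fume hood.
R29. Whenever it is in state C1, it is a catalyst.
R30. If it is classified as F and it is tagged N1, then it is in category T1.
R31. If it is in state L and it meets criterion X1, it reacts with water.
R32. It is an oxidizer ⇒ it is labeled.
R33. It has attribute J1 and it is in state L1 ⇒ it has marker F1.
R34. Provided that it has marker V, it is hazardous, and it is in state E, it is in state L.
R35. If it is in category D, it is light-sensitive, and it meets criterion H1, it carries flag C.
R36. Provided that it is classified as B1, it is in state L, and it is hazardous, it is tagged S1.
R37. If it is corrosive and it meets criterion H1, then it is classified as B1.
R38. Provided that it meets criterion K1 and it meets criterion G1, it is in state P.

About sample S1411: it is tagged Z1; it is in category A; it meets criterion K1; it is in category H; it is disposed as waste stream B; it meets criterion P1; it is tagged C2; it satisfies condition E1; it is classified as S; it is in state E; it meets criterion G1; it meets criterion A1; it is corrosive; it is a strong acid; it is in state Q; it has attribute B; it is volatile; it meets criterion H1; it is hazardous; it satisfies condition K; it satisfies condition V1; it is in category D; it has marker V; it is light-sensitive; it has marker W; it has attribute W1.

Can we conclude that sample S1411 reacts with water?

No

Forward chaining from the given facts derives: meets criterion Y1, is inert, is aqueous, has marker Q1, is tagged N1, requires PPE level 3, is a base, requires a fume hood, is in state L, carries flag C, is classified as B1, is in state P, is labeled, has marker J, satisfies condition Z, is neutralized first, is tagged D1, meets criterion T, is in category U, is tagged S1, has attribute J1, is classified as F, is in category T1, is tagged M.
Rules concluding "it reacts with water": R18 needs "it is in category U1"; R31 needs "it meets criterion X1" — none of these are established.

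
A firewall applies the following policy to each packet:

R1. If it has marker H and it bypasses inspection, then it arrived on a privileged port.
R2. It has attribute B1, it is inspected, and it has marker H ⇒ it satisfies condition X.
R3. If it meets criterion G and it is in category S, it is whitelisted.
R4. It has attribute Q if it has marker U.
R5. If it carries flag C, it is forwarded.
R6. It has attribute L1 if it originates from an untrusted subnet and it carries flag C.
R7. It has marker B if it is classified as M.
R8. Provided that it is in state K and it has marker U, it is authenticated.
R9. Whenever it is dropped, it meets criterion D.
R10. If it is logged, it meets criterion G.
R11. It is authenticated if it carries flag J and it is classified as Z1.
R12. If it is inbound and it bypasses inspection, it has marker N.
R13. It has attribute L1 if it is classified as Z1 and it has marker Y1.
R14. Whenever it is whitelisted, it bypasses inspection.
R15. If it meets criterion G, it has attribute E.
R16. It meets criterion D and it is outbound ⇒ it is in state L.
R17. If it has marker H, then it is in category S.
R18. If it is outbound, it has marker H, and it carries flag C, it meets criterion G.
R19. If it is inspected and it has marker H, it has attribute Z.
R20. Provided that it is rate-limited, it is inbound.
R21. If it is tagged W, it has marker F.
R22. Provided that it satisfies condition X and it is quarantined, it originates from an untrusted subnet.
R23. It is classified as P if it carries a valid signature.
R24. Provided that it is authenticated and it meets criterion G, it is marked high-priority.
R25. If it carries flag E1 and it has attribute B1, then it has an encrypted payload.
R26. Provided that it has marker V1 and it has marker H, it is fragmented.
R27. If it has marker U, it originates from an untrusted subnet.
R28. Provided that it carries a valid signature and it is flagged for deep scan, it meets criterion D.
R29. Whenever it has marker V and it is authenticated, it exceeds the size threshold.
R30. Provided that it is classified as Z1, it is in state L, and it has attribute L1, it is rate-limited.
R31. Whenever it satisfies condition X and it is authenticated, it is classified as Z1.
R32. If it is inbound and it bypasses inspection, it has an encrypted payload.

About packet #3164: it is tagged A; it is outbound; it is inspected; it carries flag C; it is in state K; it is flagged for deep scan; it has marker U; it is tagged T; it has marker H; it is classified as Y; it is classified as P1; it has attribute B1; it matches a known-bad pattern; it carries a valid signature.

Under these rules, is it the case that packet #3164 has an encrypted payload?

By R2 (it has attribute B1, it is inspected, it has marker H): it satisfies condition X.
By R8 (it is in state K, it has marker U): it is authenticated.
By R17 (it has marker H): it is in category S.
By R18 (it is outbound, it has marker H, it carries flag C): it meets criterion G.
By R27 (it has marker U): it originates from an untrusted subnet.
By R28 (it carries a valid signature, it is flagged for deep scan): it meets criterion D.
By R31 (it satisfies condition X, it is authenticated): it is classified as Z1.
By R3 (it meets criterion G, it is in category S): it is whitelisted.
By R6 (it originates from an untrusted subnet, it carries flag C): it has attribute L1.
By R14 (it is whitelisted): it bypasses inspection.
By R16 (it meets criterion D, it is outbound): it is in state L.
By R30 (it is classified as Z1, it is in state L, it has attribute L1): it is rate-limited.
By R20 (it is rate-limited): it is inbound.
By R32 (it is inbound, it bypasses inspection): it has an encrypted payload.

Yes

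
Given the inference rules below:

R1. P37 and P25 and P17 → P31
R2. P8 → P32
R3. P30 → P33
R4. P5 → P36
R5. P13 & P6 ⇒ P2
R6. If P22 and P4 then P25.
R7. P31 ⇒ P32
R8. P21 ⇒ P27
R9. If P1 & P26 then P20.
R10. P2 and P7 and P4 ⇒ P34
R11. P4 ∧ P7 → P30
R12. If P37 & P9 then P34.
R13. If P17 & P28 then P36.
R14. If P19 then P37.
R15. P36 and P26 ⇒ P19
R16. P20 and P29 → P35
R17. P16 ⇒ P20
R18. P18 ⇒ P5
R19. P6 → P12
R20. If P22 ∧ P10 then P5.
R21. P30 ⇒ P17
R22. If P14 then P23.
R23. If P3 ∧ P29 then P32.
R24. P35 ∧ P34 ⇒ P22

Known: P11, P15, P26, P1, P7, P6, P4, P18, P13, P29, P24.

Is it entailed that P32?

Yes

P2  (by R5: P13, P6)
P20  (by R9: P1, P26)
P34  (by R10: P2, P7, P4)
P30  (by R11: P4, P7)
P35  (by R16: P20, P29)
P5  (by R18: P18)
P17  (by R21: P30)
P22  (by R24: P35, P34)
P36  (by R4: P5)
P25  (by R6: P22, P4)
P19  (by R15: P36, P26)
P37  (by R14: P19)
P31  (by R1: P37, P25, P17)
P32  (by R7: P31)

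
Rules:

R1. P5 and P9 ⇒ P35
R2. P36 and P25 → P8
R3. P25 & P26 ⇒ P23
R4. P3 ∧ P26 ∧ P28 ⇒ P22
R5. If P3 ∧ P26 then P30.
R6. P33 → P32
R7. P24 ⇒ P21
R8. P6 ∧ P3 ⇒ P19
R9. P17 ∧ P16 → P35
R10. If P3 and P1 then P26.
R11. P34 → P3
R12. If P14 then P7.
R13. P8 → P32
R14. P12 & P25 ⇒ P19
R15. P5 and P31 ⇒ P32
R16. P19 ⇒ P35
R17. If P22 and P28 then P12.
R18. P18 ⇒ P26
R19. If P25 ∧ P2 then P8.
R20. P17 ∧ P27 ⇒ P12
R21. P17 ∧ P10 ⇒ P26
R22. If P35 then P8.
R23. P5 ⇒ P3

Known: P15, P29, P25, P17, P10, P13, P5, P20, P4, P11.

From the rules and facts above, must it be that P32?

No

Forward chaining from the given facts derives: P26, P3, P23, P30.
Rules concluding P32: R6 needs P33; R13 needs P8; R15 needs P31 — none of these are established.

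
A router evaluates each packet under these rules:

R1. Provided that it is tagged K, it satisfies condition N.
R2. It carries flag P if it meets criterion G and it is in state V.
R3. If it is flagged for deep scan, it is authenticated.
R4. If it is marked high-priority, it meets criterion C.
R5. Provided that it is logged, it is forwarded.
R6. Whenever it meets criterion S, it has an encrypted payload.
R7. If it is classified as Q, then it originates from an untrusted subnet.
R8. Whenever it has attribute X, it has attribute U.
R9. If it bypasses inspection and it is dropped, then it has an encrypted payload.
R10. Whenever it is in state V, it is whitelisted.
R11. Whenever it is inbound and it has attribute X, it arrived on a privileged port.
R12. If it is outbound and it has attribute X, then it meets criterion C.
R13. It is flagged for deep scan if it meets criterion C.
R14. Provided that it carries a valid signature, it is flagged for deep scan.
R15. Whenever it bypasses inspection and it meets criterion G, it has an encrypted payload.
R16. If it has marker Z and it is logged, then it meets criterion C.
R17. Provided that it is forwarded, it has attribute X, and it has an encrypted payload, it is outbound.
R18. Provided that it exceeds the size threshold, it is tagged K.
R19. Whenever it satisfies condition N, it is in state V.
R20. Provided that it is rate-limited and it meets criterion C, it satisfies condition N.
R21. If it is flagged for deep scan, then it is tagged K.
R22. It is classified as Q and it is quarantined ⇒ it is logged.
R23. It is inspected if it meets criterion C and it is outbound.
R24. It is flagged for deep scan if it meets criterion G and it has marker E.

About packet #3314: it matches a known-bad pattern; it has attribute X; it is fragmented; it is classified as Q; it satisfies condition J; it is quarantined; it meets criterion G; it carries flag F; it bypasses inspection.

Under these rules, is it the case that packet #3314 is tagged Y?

No

Forward chaining from the given facts derives: originates from an untrusted subnet, has attribute U, has an encrypted payload, is logged, is forwarded, is outbound, meets criterion C, is flagged for deep scan, is tagged K, is inspected, satisfies condition N, is authenticated, is in state V, carries flag P, is whitelisted.
No rule has "it is tagged Y" as its conclusion, and it is not among the given facts.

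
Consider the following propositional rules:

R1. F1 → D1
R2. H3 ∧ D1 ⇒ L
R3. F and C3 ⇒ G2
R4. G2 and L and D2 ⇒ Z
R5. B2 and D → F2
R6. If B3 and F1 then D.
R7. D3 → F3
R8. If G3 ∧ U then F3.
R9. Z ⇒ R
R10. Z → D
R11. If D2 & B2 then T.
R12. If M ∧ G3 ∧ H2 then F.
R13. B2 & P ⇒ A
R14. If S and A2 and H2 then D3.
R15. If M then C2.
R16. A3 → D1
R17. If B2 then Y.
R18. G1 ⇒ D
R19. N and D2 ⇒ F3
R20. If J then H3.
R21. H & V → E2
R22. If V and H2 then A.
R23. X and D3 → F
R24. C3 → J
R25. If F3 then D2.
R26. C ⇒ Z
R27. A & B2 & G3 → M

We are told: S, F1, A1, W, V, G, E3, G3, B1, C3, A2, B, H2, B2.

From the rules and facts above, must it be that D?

D1  (by R1: F1)
D3  (by R14: S, A2, H2)
A  (by R22: V, H2)
J  (by R24: C3)
M  (by R27: A, B2, G3)
F3  (by R7: D3)
F  (by R12: M, G3, H2)
H3  (by R20: J)
D2  (by R25: F3)
L  (by R2: H3, D1)
G2  (by R3: F, C3)
Z  (by R4: G2, L, D2)
D  (by R10: Z)

Yes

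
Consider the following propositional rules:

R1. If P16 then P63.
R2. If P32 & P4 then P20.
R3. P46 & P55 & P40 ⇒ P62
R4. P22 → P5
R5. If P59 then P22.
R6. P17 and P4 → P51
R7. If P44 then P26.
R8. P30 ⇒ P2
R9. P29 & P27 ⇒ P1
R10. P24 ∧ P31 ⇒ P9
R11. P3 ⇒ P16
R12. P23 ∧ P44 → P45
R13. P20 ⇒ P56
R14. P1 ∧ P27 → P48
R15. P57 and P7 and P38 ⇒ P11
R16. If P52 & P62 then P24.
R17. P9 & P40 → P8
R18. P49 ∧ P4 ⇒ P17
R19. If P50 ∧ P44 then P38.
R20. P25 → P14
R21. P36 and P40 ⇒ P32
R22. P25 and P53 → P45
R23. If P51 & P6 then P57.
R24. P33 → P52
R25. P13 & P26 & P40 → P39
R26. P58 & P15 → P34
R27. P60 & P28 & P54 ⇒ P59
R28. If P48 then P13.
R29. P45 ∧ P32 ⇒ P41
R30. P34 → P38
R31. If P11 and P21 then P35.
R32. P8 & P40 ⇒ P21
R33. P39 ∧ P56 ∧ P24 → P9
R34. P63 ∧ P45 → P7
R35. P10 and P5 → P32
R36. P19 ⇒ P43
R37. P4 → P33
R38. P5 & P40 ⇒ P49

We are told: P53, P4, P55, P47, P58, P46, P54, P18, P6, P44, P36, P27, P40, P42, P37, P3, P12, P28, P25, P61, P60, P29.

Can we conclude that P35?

No

Forward chaining from the given facts derives: P62, P26, P1, P16, P48, P14, P32, P45, P59, P13, P41, P33, P63, P20, P22, P56, P52, P39, P7, P5, P24, P9, P49, P8, P17, P21, P51, P57.
The only rule concluding P35 is R31, which needs P11; that is never established.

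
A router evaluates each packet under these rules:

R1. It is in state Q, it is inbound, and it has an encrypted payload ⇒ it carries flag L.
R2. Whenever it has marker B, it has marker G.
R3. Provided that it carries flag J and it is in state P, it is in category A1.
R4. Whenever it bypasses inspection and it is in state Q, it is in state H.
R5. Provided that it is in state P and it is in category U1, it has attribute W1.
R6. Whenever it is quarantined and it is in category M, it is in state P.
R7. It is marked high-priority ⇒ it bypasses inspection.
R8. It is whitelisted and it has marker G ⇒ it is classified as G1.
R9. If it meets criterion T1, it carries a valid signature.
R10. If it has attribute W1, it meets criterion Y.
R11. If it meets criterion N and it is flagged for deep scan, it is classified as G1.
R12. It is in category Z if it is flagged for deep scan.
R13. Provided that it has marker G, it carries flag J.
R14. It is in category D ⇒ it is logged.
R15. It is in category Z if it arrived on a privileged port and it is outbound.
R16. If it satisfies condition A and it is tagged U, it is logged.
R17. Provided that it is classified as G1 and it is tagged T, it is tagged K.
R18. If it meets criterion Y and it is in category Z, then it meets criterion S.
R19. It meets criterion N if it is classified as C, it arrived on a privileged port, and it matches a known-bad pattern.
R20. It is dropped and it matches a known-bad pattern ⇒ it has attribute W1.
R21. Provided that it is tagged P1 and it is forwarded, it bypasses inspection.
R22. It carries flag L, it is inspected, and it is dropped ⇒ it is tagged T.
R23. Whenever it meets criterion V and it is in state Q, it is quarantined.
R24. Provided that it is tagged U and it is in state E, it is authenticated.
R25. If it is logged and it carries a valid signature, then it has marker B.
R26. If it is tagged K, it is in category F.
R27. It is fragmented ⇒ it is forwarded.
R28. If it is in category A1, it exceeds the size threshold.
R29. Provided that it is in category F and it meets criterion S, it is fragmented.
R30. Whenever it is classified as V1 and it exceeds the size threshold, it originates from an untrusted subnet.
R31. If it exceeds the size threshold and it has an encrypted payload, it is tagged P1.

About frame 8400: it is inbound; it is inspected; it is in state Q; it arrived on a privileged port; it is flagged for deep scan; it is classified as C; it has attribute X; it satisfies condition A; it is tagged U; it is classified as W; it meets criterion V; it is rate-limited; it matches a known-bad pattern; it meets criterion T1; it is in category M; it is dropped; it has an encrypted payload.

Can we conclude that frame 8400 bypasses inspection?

By R1 (it is in state Q, it is inbound, it has an encrypted payload): it carries flag L.
By R9 (it meets criterion T1): it carries a valid signature.
By R12 (it is flagged for deep scan): it is in category Z.
By R16 (it satisfies condition A, it is tagged U): it is logged.
By R19 (it is classified as C, it arrived on a privileged port, it matches a known-bad pattern): it meets criterion N.
By R20 (it is dropped, it matches a known-bad pattern): it has attribute W1.
By R22 (it carries flag L, it is inspected, it is dropped): it is tagged T.
By R23 (it meets criterion V, it is in state Q): it is quarantined.
By R25 (it is logged, it carries a valid signature): it has marker B.
By R2 (it has marker B): it has marker G.
By R6 (it is quarantined, it is in category M): it is in state P.
By R10 (it has attribute W1): it meets criterion Y.
By R11 (it meets criterion N, it is flagged for deep scan): it is classified as G1.
By R13 (it has marker G): it carries flag J.
By R17 (it is classified as G1, it is tagged T): it is tagged K.
By R18 (it meets criterion Y, it is in category Z): it meets criterion S.
By R26 (it is tagged K): it is in category F.
By R29 (it is in category F, it meets criterion S): it is fragmented.
By R3 (it carries flag J, it is in state P): it is in category A1.
By R27 (it is fragmented): it is forwarded.
By R28 (it is in category A1): it exceeds the size threshold.
By R31 (it exceeds the size threshold, it has an encrypted payload): it is tagged P1.
By R21 (it is tagged P1, it is forwarded): it bypasses inspection.

Yes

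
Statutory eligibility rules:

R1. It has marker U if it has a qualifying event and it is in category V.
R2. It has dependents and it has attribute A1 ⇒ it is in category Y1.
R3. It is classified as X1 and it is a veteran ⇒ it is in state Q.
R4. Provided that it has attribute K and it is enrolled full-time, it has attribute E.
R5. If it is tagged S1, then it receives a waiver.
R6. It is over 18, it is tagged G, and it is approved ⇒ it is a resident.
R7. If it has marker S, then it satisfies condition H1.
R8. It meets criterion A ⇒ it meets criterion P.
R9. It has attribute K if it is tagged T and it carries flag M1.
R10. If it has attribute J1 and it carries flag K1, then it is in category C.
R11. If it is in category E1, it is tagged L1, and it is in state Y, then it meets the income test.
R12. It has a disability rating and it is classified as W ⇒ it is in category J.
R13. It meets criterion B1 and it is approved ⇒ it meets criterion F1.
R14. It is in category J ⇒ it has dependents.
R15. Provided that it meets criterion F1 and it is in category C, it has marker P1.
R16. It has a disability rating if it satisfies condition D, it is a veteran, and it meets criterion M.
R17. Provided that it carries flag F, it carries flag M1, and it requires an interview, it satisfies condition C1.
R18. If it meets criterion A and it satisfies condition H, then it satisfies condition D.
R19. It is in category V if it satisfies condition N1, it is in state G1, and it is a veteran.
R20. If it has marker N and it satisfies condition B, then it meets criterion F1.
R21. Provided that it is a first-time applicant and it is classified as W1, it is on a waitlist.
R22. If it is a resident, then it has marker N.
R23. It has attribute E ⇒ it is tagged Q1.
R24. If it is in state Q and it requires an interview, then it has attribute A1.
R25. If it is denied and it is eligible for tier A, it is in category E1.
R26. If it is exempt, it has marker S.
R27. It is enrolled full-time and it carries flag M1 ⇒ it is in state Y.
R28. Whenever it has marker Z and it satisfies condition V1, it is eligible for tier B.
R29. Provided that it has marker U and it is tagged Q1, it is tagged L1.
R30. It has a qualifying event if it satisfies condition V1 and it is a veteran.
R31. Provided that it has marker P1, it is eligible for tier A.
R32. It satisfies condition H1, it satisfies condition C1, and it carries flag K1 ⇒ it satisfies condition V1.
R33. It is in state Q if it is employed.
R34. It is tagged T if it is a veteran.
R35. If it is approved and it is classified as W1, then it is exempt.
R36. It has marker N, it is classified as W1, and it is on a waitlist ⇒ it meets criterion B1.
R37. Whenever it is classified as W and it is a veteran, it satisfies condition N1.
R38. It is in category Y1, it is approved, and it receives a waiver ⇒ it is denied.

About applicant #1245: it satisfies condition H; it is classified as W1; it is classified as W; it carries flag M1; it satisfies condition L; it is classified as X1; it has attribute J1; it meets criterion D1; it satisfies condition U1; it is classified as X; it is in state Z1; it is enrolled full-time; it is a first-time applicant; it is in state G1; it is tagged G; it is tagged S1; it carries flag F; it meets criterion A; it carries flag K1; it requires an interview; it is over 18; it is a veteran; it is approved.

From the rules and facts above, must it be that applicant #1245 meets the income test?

Forward chaining from the given facts derives: is in state Q, receives a waiver, is a resident, meets criterion P, is in category C, satisfies condition C1, satisfies condition D, is on a waitlist, has marker N, has attribute A1, is in state Y, is tagged T, is exempt, meets criterion B1, satisfies condition N1, has attribute K, meets criterion F1, has marker P1, is in category V, has marker S, is eligible for tier A, has attribute E, satisfies condition H1, is tagged Q1, satisfies condition V1, has a qualifying event, has marker U, is tagged L1.
The only rule concluding "it meets the income test" is R11, which needs "it is in category E1"; that is never established.

No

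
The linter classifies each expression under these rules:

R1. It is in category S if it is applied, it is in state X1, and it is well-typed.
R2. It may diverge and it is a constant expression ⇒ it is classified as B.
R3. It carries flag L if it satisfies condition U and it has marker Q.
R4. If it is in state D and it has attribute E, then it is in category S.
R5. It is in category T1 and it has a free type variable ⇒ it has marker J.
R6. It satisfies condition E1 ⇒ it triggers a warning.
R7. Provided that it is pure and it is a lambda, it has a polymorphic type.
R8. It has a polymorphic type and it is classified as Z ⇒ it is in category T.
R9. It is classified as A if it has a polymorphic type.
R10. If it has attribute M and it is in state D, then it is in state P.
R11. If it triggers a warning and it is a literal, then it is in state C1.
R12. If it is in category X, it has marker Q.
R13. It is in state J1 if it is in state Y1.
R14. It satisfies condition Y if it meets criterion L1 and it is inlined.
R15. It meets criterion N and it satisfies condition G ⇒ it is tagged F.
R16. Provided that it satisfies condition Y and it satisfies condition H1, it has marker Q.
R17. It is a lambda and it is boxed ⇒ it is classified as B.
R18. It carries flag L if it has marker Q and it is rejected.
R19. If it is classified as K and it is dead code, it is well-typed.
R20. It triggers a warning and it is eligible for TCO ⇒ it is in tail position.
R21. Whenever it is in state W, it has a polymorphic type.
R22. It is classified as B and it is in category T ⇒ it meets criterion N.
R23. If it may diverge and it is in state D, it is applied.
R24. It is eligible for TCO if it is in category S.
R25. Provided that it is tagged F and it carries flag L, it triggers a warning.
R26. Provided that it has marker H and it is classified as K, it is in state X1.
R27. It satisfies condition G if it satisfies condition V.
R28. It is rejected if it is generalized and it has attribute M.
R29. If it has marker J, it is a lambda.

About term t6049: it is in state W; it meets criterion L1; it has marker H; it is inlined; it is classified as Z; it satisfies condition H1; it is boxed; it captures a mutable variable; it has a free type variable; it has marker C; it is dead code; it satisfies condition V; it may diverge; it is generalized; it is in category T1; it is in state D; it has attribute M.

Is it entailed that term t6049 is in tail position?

No

Forward chaining from the given facts derives: has marker J, is in state P, satisfies condition Y, has marker Q, has a polymorphic type, is applied, satisfies condition G, is rejected, is a lambda, is in category T, is classified as A, is classified as B, carries flag L, meets criterion N, is tagged F, triggers a warning.
The only rule concluding "it is in tail position" is R20, which needs "it is eligible for TCO"; that is never established.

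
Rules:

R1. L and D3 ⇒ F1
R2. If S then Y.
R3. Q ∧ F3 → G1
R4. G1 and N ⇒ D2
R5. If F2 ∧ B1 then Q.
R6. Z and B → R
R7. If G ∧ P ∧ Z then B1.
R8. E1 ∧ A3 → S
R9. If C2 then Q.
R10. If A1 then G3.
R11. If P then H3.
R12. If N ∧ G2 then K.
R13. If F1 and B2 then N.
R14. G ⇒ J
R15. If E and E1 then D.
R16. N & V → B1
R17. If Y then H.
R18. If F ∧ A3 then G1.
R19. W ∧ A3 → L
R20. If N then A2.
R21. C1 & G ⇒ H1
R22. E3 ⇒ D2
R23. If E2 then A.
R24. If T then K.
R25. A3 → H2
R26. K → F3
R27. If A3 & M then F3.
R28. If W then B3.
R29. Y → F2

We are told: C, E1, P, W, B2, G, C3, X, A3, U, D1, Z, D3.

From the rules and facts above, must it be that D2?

Forward chaining from the given facts derives: B1, S, H3, J, L, H2, B3, F1, Y, N, H, A2, F2, Q.
Rules concluding D2: R4 needs G1; R22 needs E3 — none of these are established.

No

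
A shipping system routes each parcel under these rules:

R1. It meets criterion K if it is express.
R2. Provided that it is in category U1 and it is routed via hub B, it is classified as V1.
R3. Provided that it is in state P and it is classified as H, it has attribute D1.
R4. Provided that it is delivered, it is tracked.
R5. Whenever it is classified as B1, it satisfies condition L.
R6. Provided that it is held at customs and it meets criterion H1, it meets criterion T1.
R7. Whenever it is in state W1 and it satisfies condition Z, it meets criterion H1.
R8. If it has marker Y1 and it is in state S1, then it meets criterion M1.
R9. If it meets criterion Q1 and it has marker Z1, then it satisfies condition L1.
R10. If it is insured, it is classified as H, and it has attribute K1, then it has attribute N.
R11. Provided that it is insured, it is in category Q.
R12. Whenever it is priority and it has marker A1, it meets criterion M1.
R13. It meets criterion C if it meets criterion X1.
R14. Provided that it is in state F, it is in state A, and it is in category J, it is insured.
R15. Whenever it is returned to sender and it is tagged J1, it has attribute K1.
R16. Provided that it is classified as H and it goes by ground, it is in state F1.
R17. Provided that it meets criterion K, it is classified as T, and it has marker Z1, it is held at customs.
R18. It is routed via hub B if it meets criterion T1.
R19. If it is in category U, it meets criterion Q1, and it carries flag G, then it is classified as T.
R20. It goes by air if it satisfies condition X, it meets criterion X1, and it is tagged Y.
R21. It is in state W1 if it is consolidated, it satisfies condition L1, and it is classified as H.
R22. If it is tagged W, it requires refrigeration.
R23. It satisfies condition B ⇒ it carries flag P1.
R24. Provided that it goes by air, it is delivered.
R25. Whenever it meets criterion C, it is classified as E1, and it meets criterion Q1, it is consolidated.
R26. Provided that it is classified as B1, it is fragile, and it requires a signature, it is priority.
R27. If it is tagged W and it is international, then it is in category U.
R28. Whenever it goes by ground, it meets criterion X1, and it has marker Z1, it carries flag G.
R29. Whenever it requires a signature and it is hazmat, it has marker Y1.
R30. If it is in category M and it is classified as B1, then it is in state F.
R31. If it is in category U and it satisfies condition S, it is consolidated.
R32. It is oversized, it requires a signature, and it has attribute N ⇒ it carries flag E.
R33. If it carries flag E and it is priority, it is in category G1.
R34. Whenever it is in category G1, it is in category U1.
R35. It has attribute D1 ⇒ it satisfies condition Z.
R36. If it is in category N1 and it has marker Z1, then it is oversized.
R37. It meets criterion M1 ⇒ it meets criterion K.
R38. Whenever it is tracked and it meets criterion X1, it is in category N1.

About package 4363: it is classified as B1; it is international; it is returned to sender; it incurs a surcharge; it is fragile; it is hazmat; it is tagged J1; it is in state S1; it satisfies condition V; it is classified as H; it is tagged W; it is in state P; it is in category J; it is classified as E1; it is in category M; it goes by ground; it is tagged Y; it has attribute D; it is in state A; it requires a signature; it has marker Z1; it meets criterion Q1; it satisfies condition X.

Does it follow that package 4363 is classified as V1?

No

Forward chaining from the given facts derives: has attribute D1, satisfies condition L, satisfies condition L1, has attribute K1, is in state F1, requires refrigeration, is priority, is in category U, has marker Y1, is in state F, satisfies condition Z, meets criterion M1, is insured, meets criterion K, has attribute N, is in category Q.
The only rule concluding "it is classified as V1" is R2, which needs "it is in category U1"; that is never established.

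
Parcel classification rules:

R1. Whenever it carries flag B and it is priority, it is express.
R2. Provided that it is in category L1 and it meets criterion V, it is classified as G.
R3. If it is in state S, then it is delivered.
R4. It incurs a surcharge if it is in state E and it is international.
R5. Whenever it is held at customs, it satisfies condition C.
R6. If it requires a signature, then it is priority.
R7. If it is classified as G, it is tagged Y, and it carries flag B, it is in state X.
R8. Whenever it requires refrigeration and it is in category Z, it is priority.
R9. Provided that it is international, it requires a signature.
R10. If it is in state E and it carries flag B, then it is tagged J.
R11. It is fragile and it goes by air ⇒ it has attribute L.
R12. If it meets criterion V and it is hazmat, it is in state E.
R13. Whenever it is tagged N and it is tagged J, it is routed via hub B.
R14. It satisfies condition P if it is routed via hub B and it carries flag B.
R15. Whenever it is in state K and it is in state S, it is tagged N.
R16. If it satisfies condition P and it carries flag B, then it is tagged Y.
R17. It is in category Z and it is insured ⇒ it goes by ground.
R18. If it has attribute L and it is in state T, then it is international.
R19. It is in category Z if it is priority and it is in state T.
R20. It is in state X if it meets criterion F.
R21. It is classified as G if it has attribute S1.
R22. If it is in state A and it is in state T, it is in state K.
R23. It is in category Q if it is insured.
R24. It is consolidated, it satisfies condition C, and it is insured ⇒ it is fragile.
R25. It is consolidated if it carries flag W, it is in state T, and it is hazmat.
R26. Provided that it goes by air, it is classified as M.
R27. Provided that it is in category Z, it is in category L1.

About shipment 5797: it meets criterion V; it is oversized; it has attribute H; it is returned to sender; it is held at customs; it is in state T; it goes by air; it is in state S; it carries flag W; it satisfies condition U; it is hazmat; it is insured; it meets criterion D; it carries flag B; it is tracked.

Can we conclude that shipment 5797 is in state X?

No

Forward chaining from the given facts derives: is delivered, satisfies condition C, is in state E, is in category Q, is consolidated, is classified as M, is tagged J, is fragile, has attribute L, is international, incurs a surcharge, requires a signature, is priority, is in category Z, is in category L1, is express, is classified as G, goes by ground.
Rules concluding "it is in state X": R7 needs "it is tagged Y"; R20 needs "it meets criterion F" — none of these are established.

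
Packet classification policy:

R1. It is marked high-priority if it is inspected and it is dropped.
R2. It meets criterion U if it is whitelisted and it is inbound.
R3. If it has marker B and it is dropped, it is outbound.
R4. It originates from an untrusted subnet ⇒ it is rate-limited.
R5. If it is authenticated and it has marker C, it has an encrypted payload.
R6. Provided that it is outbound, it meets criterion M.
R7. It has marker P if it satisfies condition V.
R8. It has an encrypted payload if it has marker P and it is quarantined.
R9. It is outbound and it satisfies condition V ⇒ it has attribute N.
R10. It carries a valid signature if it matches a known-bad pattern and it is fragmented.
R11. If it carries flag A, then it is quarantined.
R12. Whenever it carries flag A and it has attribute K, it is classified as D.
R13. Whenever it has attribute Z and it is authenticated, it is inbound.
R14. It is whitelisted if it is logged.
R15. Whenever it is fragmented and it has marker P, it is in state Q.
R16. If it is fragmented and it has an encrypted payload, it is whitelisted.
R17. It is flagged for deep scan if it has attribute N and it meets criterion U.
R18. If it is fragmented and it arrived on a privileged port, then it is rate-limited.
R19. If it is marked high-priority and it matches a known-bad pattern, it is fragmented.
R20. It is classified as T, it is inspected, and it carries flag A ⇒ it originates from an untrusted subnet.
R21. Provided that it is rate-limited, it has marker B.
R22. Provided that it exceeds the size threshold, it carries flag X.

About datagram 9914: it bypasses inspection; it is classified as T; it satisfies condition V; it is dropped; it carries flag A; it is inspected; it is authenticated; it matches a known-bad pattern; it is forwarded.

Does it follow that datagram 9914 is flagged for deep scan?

Forward chaining from the given facts derives: is marked high-priority, has marker P, is quarantined, is fragmented, originates from an untrusted subnet, is rate-limited, has an encrypted payload, carries a valid signature, is in state Q, is whitelisted, has marker B, is outbound, meets criterion M, has attribute N.
The only rule concluding "it is flagged for deep scan" is R17, which needs "it meets criterion U"; that is never established.

No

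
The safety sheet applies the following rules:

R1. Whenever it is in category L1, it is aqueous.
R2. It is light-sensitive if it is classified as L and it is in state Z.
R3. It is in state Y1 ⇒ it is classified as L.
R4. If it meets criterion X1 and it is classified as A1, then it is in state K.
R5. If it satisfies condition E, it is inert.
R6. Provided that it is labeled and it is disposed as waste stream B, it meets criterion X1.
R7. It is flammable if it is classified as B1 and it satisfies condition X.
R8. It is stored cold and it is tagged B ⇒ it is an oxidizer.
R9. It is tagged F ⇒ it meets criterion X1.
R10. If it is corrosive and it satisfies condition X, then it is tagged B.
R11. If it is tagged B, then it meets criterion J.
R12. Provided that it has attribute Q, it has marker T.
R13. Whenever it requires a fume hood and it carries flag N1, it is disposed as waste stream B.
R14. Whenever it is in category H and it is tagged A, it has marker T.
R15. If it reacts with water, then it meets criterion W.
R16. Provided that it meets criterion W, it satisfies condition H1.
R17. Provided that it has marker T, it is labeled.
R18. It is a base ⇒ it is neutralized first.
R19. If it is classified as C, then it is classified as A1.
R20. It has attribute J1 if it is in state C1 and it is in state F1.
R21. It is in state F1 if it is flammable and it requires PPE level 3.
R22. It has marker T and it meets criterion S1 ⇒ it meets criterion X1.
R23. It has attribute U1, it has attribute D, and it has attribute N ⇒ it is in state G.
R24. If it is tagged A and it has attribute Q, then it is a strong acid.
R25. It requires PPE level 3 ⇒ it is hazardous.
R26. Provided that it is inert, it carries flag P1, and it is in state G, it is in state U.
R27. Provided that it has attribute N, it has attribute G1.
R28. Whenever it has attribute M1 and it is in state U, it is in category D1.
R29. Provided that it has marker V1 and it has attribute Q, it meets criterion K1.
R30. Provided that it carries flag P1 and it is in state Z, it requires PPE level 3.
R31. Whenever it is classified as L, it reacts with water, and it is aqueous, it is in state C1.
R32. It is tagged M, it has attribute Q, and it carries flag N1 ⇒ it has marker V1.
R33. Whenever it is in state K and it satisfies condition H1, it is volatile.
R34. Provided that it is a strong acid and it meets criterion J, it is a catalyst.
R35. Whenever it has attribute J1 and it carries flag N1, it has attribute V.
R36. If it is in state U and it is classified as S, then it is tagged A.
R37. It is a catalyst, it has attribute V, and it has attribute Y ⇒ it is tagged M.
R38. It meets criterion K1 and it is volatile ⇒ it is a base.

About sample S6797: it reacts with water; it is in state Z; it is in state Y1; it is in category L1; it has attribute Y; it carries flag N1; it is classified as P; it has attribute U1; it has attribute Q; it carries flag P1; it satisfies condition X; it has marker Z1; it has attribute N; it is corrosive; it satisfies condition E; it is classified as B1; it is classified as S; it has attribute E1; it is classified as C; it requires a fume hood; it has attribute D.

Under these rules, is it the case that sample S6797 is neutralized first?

Yes

By R1 (it is in category L1): it is aqueous.
By R3 (it is in state Y1): it is classified as L.
By R5 (it satisfies condition E): it is inert.
By R7 (it is classified as B1, it satisfies condition X): it is flammable.
By R10 (it is corrosive, it satisfies condition X): it is tagged B.
By R11 (it is tagged B): it meets criterion J.
By R12 (it has attribute Q): it has marker T.
By R13 (it requires a fume hood, it carries flag N1): it is disposed as waste stream B.
By R15 (it reacts with water): it meets criterion W.
By R16 (it meets criterion W): it satisfies condition H1.
By R17 (it has marker T): it is labeled.
By R19 (it is classified as C): it is classified as A1.
By R23 (it has attribute U1, it has attribute D, it has attribute N): it is in state G.
By R26 (it is inert, it carries flag P1, it is in state G): it is in state U.
By R30 (it carries flag P1, it is in state Z): it requires PPE level 3.
By R31 (it is classified as L, it reacts with water, it is aqueous): it is in state C1.
By R36 (it is in state U, it is classified as S): it is tagged A.
By R6 (it is labeled, it is disposed as waste stream B): it meets criterion X1.
By R21 (it is flammable, it requires PPE level 3): it is in state F1.
By R24 (it is tagged A, it has attribute Q): it is a strong acid.
By R34 (it is a strong acid, it meets criterion J): it is a catalyst.
By R4 (it meets criterion X1, it is classified as A1): it is in state K.
By R20 (it is in state C1, it is in state F1): it has attribute J1.
By R33 (it is in state K, it satisfies condition H1): it is volatile.
By R35 (it has attribute J1, it carries flag N1): it has attribute V.
By R37 (it is a catalyst, it has attribute V, it has attribute Y): it is tagged M.
By R32 (it is tagged M, it has attribute Q, it carries flag N1): it has marker V1.
By R29 (it has marker V1, it has attribute Q): it meets criterion K1.
By R38 (it meets criterion K1, it is volatile): it is a base.
By R18 (it is a base): it is neutralized first.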